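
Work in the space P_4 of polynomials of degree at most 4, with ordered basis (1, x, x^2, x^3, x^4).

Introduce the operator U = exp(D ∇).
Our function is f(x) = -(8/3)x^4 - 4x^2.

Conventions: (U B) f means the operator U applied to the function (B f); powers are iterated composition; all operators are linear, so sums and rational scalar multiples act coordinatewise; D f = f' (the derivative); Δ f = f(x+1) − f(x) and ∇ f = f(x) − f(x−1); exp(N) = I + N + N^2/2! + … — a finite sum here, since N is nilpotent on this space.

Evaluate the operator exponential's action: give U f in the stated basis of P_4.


the image equals g(x) = -(8/3)x^4 - 36x^2 + 32x - 152/3

order-1 term: -32x^2 + 32x - 56/3
order-2 term: -32
the series for exp(D ∇) f terminates at order 2
exp(D ∇) f = -(8/3)x^4 - 36x^2 + 32x - 152/3


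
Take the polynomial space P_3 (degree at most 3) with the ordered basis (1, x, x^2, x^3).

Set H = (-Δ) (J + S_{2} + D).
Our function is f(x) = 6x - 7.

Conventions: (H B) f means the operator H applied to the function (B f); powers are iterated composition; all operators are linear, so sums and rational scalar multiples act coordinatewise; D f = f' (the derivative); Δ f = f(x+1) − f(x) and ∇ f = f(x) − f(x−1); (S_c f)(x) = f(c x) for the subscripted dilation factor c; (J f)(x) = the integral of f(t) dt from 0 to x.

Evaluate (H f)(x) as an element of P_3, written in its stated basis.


J f = 3x^2 - 7x
S_{2} f = 12x - 7
D f = 6
(J + S_{2} + D) f = 3x^2 + 5x - 1
Δ (J + S_{2} + D) f = 6x + 8
(-Δ) (J + S_{2} + D) f = -6x - 8

the result is g(x) = -6x - 8


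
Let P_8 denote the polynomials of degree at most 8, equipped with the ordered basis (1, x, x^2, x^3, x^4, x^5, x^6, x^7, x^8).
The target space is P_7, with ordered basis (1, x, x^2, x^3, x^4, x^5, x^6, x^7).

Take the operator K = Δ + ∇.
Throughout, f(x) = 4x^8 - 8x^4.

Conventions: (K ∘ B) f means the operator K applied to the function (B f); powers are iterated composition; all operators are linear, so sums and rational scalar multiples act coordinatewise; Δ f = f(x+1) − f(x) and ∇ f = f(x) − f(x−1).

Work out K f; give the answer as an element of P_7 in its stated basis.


g(x) = 64x^7 + 448x^5 + 384x^3

Δ f = 32x^7 + 112x^6 + 224x^5 + 280x^4 + 192x^3 + 64x^2 - 4
∇ f = 32x^7 - 112x^6 + 224x^5 - 280x^4 + 192x^3 - 64x^2 + 4
(Δ + ∇) f = 64x^7 + 448x^5 + 384x^3


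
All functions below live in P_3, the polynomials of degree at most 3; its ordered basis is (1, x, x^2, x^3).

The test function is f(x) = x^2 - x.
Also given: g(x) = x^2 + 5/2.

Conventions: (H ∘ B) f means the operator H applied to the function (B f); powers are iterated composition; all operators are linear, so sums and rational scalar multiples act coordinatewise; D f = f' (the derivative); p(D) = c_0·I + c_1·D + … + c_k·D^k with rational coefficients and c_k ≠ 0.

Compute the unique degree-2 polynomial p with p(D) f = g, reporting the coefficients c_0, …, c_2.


D^0 f = x^2 - x
D^1 f = 2x - 1
D^2 f = 2
matching coefficients of g against c_0 f + c_1 Df + … from the top degree down determines the c_i
solution: c_0 = 1, c_1 = 1/2, c_2 = 3/2

c_0 = 1, c_1 = 1/2, c_2 = 3/2


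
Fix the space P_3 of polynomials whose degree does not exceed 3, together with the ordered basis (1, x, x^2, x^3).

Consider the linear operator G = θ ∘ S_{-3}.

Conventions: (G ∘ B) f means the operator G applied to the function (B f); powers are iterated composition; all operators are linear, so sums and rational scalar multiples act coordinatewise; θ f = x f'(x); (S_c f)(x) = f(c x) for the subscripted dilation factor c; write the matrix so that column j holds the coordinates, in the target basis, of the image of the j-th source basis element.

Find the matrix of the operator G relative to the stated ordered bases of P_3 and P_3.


image of 1: 0
image of x: -3x
image of x^2: 18x^2
image of x^3: -81x^3
each image's coordinates form column j of the matrix

the matrix is [[0, 0, 0, 0]; [0, -3, 0, 0]; [0, 0, 18, 0]; [0, 0, 0, -81]] (rows listed top to bottom)


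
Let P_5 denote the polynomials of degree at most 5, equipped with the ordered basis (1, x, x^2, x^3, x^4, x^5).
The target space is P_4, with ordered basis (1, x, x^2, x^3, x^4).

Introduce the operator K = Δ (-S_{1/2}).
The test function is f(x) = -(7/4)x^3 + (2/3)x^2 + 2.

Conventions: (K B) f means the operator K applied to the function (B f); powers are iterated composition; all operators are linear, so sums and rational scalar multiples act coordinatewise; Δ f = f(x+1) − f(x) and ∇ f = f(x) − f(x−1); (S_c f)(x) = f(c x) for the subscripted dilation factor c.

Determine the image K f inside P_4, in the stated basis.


S_{1/2} f = -(7/32)x^3 + (1/6)x^2 + 2
(-S_{1/2}) f = (7/32)x^3 - (1/6)x^2 - 2
Δ (-S_{1/2}) f = (21/32)x^2 + (31/96)x + 5/96

the image equals g(x) = (21/32)x^2 + (31/96)x + 5/96


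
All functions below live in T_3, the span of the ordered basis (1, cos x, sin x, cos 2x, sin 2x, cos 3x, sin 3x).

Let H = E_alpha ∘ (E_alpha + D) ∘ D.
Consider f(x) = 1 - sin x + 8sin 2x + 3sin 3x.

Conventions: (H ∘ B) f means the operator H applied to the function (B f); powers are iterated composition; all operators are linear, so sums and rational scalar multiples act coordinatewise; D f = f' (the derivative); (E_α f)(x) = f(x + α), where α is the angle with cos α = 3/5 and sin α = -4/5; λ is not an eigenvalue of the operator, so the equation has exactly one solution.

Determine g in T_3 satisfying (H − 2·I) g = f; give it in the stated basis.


the image equals g(x) = -1/2 + (13/74)cos x + (41/74)sin x - (1346/661)cos 2x - (1222/661)sin 2x - (254277/768802)cos 3x + (208461/768802)sin 3x

write g with unknown coordinates in the stated basis and equate coefficients in (H − 2·I) g = f
solving from the highest basis element down gives g = -1/2 + (13/74)cos x + (41/74)sin x - (1346/661)cos 2x - (1222/661)sin 2x - (254277/768802)cos 3x + (208461/768802)sin 3x
check: H g = (13/37)cos x + (4/37)sin x - (2692/661)cos 2x + (2844/661)sin 2x - (254277/384401)cos 3x + (1361664/384401)sin 3x
so H g − 2·g = 1 - sin x + 8sin 2x + 3sin 3x = f ✓


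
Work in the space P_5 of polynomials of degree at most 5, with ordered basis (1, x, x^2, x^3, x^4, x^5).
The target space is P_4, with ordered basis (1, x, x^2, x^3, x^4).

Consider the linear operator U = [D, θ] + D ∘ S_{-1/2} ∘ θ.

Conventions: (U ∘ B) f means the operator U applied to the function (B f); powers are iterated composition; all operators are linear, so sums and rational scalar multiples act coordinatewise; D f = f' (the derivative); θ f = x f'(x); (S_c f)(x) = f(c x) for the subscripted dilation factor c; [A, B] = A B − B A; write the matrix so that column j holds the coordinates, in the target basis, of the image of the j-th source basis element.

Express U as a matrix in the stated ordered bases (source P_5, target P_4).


the matrix is [[0, 1/2, 0, 0, 0, 0]; [0, 0, 3, 0, 0, 0]; [0, 0, 0, 15/8, 0, 0]; [0, 0, 0, 0, 5, 0]; [0, 0, 0, 0, 0, 135/32]] (rows listed top to bottom)

image of 1: 0
image of x: 1/2
image of x^2: 3x
image of x^3: (15/8)x^2
image of x^4: 5x^3
image of x^5: (135/32)x^4
each image's coordinates form column j of the matrix


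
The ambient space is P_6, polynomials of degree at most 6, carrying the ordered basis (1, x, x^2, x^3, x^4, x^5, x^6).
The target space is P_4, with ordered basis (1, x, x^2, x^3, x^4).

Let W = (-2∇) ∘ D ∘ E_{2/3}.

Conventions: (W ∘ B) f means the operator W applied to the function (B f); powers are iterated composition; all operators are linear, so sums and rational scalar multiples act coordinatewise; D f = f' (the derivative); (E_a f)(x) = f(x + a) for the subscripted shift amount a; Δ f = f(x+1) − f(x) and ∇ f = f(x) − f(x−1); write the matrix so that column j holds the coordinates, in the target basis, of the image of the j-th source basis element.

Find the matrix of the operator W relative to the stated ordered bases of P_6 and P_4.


the matrix is [[0, 0, -4, -2, -8/3, -50/27, -44/27]; [0, 0, 0, -12, -8, -40/3, -100/9]; [0, 0, 0, 0, -24, -20, -40]; [0, 0, 0, 0, 0, -40, -40]; [0, 0, 0, 0, 0, 0, -60]] (rows listed top to bottom)

image of 1: 0
image of x: 0
image of x^2: -4
image of x^3: -12x - 2
image of x^4: -24x^2 - 8x - 8/3
image of x^5: -40x^3 - 20x^2 - (40/3)x - 50/27
image of x^6: -60x^4 - 40x^3 - 40x^2 - (100/9)x - 44/27
each image's coordinates form column j of the matrix


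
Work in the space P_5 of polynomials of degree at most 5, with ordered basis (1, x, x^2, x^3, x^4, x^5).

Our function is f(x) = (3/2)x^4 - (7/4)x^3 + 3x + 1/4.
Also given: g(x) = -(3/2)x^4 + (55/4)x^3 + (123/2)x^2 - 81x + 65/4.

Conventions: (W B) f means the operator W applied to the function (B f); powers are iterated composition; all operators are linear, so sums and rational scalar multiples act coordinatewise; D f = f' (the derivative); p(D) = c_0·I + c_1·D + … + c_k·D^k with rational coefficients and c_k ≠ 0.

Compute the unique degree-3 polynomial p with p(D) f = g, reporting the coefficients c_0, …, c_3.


c_0 = -1, c_1 = 2, c_2 = 4, c_3 = -1

D^0 f = (3/2)x^4 - (7/4)x^3 + 3x + 1/4
D^1 f = 6x^3 - (21/4)x^2 + 3
D^2 f = 18x^2 - (21/2)x
D^3 f = 36x - 21/2
matching coefficients of g against c_0 f + c_1 Df + … from the top degree down determines the c_i
solution: c_0 = -1, c_1 = 2, c_2 = 4, c_3 = -1


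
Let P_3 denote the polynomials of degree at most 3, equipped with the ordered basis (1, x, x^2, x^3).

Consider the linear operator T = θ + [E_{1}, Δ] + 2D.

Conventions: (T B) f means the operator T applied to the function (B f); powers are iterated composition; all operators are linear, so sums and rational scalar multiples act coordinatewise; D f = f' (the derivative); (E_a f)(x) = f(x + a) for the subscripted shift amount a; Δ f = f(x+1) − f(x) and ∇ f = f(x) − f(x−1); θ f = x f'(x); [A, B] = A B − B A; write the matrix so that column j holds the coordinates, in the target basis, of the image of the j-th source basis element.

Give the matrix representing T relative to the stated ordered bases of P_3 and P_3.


the matrix is [[0, 2, 0, 0]; [0, 1, 4, 0]; [0, 0, 2, 6]; [0, 0, 0, 3]] (rows listed top to bottom)

image of 1: 0
image of x: x + 2
image of x^2: 2x^2 + 4x
image of x^3: 3x^3 + 6x^2
each image's coordinates form column j of the matrix


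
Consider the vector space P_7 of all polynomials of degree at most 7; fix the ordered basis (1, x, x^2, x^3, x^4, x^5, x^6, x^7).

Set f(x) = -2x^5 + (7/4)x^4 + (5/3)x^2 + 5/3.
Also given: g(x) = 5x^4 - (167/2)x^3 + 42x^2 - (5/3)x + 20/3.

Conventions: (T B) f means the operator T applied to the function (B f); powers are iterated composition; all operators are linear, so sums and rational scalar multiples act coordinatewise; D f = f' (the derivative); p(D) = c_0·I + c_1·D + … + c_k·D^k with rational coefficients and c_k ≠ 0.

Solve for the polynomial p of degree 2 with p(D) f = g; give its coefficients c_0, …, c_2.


D^0 f = -2x^5 + (7/4)x^4 + (5/3)x^2 + 5/3
D^1 f = -10x^4 + 7x^3 + (10/3)x
D^2 f = -40x^3 + 21x^2 + 10/3
matching coefficients of g against c_0 f + c_1 Df + … from the top degree down determines the c_i
solution: c_0 = 0, c_1 = -1/2, c_2 = 2

p(D) = -(1/2)·D + 2·D^2, i.e. c_0 = 0, c_1 = -1/2, c_2 = 2


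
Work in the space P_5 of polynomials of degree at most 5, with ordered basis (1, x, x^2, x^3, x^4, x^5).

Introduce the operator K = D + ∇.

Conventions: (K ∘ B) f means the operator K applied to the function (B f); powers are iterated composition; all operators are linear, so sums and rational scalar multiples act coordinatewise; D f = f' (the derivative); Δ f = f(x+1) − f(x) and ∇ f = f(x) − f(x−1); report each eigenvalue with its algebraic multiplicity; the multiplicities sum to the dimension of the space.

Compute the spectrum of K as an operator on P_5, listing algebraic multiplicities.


λ = 0 (multiplicity 6)

image of 1: 0
image of x: 2
image of x^2: 4x - 1
image of x^3: 6x^2 - 3x + 1
image of x^4: 8x^3 - 6x^2 + 4x - 1
image of x^5: 10x^4 - 10x^3 + 10x^2 - 5x + 1
the matrix is upper triangular; its diagonal is (0, 0, 0, 0, 0, 0)
for a triangular matrix the eigenvalues are the diagonal entries, with algebraic multiplicity their repetition count


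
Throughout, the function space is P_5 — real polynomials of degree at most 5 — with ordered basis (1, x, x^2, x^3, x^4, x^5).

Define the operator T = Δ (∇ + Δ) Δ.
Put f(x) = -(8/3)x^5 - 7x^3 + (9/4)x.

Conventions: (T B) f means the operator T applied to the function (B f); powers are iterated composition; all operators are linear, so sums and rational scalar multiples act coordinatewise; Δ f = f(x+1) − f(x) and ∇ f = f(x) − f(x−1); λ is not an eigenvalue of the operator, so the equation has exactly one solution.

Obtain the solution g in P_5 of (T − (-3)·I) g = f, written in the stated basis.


write g with unknown coordinates in the stated basis and equate coefficients in (T − (-3)·I) g = f
solving from the highest basis element down gives g = -(8/9)x^5 - (7/3)x^3 + (320/9)x^2 + (2587/36)x + 188/3
check: T g = -(320/3)x^2 - (640/3)x - 188
so T g − (-3)·g = -(8/3)x^5 - 7x^3 + (9/4)x = f ✓

the result is g(x) = -(8/9)x^5 - (7/3)x^3 + (320/9)x^2 + (2587/36)x + 188/3


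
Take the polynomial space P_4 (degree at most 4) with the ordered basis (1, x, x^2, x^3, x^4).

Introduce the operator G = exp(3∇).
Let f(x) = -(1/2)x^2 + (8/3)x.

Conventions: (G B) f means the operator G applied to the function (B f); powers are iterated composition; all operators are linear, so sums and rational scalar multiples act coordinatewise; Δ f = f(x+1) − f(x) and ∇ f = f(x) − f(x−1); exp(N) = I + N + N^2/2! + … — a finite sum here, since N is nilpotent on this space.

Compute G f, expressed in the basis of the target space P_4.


g(x) = -(1/2)x^2 - (1/3)x + 5

order-1 term: -3x + 19/2
order-2 term: -9/2
the series for exp(3∇) f terminates at order 2
exp(3∇) f = -(1/2)x^2 - (1/3)x + 5


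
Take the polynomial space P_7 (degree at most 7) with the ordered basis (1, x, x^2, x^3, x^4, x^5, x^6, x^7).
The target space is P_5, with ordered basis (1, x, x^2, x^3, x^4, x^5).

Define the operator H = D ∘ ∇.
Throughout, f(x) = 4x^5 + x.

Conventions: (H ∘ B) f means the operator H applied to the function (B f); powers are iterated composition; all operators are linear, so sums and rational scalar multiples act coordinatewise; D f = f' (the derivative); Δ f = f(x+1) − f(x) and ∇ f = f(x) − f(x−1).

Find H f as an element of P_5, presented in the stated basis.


g(x) = 80x^3 - 120x^2 + 80x - 20

∇ f = 20x^4 - 40x^3 + 40x^2 - 20x + 5
D ∇ f = 80x^3 - 120x^2 + 80x - 20


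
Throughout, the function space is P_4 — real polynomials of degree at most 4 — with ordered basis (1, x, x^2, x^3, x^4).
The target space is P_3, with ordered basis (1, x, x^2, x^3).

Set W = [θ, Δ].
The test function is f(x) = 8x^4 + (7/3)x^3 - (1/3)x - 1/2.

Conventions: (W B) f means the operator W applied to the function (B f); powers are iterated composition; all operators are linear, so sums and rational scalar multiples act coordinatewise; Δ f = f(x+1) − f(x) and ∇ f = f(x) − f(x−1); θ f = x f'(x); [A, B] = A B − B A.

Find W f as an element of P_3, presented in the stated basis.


Δ f = 32x^3 + 55x^2 + 39x + 10
θ Δ f = 96x^3 + 110x^2 + 39x
θ f = 32x^4 + 7x^3 - (1/3)x
Δ θ f = 128x^3 + 213x^2 + 149x + 116/3
[θ, Δ] f = -32x^3 - 103x^2 - 110x - 116/3

the image equals g(x) = -32x^3 - 103x^2 - 110x - 116/3


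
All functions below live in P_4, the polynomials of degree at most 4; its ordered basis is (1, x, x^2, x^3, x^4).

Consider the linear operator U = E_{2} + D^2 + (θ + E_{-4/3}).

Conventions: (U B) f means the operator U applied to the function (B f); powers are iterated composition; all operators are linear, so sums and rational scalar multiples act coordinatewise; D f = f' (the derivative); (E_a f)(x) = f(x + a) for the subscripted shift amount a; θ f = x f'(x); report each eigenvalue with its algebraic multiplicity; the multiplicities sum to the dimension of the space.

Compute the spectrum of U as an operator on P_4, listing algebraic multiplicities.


image of 1: 2
image of x: 3x + 2/3
image of x^2: 4x^2 + (4/3)x + 70/9
image of x^3: 5x^3 + 2x^2 + (70/3)x + 152/27
image of x^4: 6x^4 + (8/3)x^3 + (140/3)x^2 + (608/27)x + 1552/81
the matrix is upper triangular; its diagonal is (2, 3, 4, 5, 6)
for a triangular matrix the eigenvalues are the diagonal entries, with algebraic multiplicity their repetition count

λ = 2 (multiplicity 1), λ = 3 (multiplicity 1), λ = 4 (multiplicity 1), λ = 5 (multiplicity 1), λ = 6 (multiplicity 1)


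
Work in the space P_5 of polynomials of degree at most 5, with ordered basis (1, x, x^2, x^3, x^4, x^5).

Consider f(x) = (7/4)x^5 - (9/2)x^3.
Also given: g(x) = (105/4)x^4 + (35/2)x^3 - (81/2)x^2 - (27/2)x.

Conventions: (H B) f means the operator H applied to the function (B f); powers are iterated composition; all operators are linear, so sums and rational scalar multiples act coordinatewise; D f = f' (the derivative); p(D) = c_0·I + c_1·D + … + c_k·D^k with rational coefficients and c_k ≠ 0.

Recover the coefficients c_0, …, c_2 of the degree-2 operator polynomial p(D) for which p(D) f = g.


D^0 f = (7/4)x^5 - (9/2)x^3
D^1 f = (35/4)x^4 - (27/2)x^2
D^2 f = 35x^3 - 27x
matching coefficients of g against c_0 f + c_1 Df + … from the top degree down determines the c_i
solution: c_0 = 0, c_1 = 3, c_2 = 1/2

p(D) = 3·D + (1/2)·D^2, i.e. c_0 = 0, c_1 = 3, c_2 = 1/2


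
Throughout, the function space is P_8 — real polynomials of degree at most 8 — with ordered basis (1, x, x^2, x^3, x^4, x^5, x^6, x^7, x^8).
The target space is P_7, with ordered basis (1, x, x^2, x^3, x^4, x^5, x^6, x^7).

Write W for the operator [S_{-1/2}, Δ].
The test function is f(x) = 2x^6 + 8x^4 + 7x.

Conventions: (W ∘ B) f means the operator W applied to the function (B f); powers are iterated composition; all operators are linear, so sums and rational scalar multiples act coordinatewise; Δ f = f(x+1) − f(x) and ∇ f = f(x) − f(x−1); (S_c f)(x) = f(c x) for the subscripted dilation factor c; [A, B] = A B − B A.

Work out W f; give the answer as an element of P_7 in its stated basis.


g(x) = -(9/16)x^5 + (45/32)x^4 - (93/8)x^3 + (513/32)x^2 - (387/16)x + 639/32

Δ f = 12x^5 + 30x^4 + 72x^3 + 78x^2 + 44x + 17
S_{-1/2} Δ f = -(3/8)x^5 + (15/8)x^4 - 9x^3 + (39/2)x^2 - 22x + 17
S_{-1/2} f = (1/32)x^6 + (1/2)x^4 - (7/2)x
Δ S_{-1/2} f = (3/16)x^5 + (15/32)x^4 + (21/8)x^3 + (111/32)x^2 + (35/16)x - 95/32
[S_{-1/2}, Δ] f = -(9/16)x^5 + (45/32)x^4 - (93/8)x^3 + (513/32)x^2 - (387/16)x + 639/32


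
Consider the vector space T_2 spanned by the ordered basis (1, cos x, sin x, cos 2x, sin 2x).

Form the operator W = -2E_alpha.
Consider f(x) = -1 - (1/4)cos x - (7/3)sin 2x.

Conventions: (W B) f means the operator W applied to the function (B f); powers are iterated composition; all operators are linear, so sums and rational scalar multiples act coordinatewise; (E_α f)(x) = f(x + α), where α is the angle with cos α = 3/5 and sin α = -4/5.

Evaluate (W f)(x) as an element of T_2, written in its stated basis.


E_alpha f = -1 - (3/20)cos x - (1/5)sin x + (56/25)cos 2x + (49/75)sin 2x
(-2E_alpha) f = 2 + (3/10)cos x + (2/5)sin x - (112/25)cos 2x - (98/75)sin 2x

the image equals g(x) = 2 + (3/10)cos x + (2/5)sin x - (112/25)cos 2x - (98/75)sin 2x


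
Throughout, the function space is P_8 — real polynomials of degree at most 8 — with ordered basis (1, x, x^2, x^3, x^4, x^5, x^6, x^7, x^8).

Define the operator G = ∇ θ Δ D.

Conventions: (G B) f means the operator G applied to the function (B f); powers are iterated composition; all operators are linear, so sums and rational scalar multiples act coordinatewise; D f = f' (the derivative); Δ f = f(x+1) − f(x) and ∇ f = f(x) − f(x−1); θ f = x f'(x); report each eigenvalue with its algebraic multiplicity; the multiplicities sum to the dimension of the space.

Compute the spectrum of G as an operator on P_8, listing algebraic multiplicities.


λ = 0 (multiplicity 9)

image of 1: 0
image of x: 0
image of x^2: 0
image of x^3: 6
image of x^4: 48x - 12
image of x^5: 180x^2 - 60x + 20
image of x^6: 480x^3 - 180x^2 + 180x - 30
image of x^7: 1050x^4 - 420x^3 + 840x^2 - 210x + 42
image of x^8: 2016x^5 - 840x^4 + 2800x^3 - 840x^2 + 448x - 56
the matrix is upper triangular; its diagonal is (0, 0, 0, 0, 0, 0, 0, 0, 0)
for a triangular matrix the eigenvalues are the diagonal entries, with algebraic multiplicity their repetition count


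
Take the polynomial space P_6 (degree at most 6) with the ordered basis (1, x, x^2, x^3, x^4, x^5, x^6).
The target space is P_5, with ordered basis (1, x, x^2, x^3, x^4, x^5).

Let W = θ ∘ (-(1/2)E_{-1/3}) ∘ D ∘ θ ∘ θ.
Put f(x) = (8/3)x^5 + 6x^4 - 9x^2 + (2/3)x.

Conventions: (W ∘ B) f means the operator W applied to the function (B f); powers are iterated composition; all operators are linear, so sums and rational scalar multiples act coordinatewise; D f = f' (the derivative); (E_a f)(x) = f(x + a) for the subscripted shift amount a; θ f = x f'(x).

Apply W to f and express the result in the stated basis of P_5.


the result is g(x) = -(2000/3)x^4 + (272/3)x^3 + (1456/9)x^2 - (268/81)x

θ f = (40/3)x^5 + 24x^4 - 18x^2 + (2/3)x
θ θ f = (200/3)x^5 + 96x^4 - 36x^2 + (2/3)x
D θ θ f = (1000/3)x^4 + 384x^3 - 72x + 2/3
E_{-1/3} (D ∘ θ ∘ θ) f = (1000/3)x^4 - (544/9)x^3 - (1456/9)x^2 + (536/81)x + 3538/243
(-(1/2)E_{-1/3}) (D ∘ θ ∘ θ) f = -(500/3)x^4 + (272/9)x^3 + (728/9)x^2 - (268/81)x - 1769/243
θ (-(1/2)E_{-1/3}) (D ∘ θ ∘ θ) f = -(2000/3)x^4 + (272/3)x^3 + (1456/9)x^2 - (268/81)x


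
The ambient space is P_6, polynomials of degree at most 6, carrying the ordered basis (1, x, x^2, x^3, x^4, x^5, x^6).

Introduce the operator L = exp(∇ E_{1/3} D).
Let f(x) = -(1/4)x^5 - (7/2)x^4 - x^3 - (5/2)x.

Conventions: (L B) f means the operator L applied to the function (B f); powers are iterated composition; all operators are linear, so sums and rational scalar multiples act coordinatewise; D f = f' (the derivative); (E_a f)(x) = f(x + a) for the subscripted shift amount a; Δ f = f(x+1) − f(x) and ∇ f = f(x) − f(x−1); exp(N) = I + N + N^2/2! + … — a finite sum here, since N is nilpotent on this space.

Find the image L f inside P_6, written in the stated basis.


the result is g(x) = -(1/4)x^5 - (7/2)x^4 - 6x^3 - (79/2)x^2 - (67/6)x - 4367/108

order-1 term: -5x^3 - (79/2)x^2 + (19/3)x - 371/108
order-2 term: -15x - 37
the series for exp(∇ E_{1/3} D) f terminates at order 2
exp(∇ E_{1/3} D) f = -(1/4)x^5 - (7/2)x^4 - 6x^3 - (79/2)x^2 - (67/6)x - 4367/108


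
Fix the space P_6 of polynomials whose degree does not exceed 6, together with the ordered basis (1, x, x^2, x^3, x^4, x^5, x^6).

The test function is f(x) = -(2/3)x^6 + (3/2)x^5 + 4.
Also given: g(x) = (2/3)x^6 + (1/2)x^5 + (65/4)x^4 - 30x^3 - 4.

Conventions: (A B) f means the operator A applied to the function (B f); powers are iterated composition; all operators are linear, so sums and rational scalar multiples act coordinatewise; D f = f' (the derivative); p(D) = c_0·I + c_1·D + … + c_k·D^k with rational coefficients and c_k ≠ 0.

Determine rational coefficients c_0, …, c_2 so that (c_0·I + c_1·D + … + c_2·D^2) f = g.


D^0 f = -(2/3)x^6 + (3/2)x^5 + 4
D^1 f = -4x^5 + (15/2)x^4
D^2 f = -20x^4 + 30x^3
matching coefficients of g against c_0 f + c_1 Df + … from the top degree down determines the c_i
solution: c_0 = -1, c_1 = -1/2, c_2 = -1

p(D) = -I − (1/2)·D − D^2, i.e. c_0 = -1, c_1 = -1/2, c_2 = -1


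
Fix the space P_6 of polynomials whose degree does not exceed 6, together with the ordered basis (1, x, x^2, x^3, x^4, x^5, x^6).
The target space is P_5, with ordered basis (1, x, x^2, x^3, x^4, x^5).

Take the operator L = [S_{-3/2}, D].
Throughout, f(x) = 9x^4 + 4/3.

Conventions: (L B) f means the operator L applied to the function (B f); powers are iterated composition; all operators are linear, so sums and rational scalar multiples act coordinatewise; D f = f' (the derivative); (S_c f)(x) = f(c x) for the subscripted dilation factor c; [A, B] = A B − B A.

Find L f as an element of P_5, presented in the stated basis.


the image equals g(x) = -(1215/4)x^3

D f = 36x^3
S_{-3/2} D f = -(243/2)x^3
S_{-3/2} f = (729/16)x^4 + 4/3
D S_{-3/2} f = (729/4)x^3
[S_{-3/2}, D] f = -(1215/4)x^3


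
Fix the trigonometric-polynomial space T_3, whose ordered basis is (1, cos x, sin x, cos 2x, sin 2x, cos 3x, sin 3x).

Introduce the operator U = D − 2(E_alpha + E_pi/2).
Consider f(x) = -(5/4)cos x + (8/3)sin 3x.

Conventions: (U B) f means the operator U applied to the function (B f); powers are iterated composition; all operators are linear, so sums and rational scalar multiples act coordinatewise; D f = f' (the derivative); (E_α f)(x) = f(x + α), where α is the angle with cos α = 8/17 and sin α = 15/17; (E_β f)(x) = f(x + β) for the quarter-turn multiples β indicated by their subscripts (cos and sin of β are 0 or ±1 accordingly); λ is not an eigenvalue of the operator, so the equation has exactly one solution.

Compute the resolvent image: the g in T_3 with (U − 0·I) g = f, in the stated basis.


write g with unknown coordinates in the stated basis and equate coefficients in (U − 0·I) g = f
solving from the highest basis element down gives g = (4/29)cos x + (47/116)sin x - (204440/457131)cos 3x + (78208/457131)sin 3x
check: U g = -(5/4)cos x + (8/3)sin 3x
so U g − 0·g = -(5/4)cos x + (8/3)sin 3x = f ✓

g(x) = (4/29)cos x + (47/116)sin x - (204440/457131)cos 3x + (78208/457131)sin 3x


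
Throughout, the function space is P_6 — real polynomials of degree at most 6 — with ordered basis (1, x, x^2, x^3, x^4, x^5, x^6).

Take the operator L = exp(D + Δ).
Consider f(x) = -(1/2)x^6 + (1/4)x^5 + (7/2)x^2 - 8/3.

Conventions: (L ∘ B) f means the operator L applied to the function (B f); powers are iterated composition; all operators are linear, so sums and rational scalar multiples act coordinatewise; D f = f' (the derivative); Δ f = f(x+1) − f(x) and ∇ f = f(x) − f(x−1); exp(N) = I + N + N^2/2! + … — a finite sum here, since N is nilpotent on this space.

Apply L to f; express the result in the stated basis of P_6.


order-1 term: -6x^5 - 5x^4 - (15/2)x^3 - 5x^2 + (49/4)x + 13/4
order-2 term: -30x^4 - 50x^3 - (135/2)x^2 - (185/4)x + 1/2
order-3 term: -80x^3 - 160x^2 - 180x - 80
order-4 term: -120x^2 - 220x - 150
order-5 term: -96x - 112
order-6 term: -32
the series for exp(D + Δ) f terminates at order 6
exp(D + Δ) f = -(1/2)x^6 - (23/4)x^5 - 35x^4 - (275/2)x^3 - 349x^2 - 530x - 4475/12

the image equals g(x) = -(1/2)x^6 - (23/4)x^5 - 35x^4 - (275/2)x^3 - 349x^2 - 530x - 4475/12


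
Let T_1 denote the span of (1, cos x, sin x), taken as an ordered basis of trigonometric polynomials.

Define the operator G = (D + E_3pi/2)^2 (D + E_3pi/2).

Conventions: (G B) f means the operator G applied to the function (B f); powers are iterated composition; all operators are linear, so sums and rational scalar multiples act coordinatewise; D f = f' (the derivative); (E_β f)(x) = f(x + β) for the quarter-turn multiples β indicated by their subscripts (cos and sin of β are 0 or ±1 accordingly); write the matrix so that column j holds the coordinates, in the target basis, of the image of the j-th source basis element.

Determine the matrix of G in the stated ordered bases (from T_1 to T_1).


the matrix is [[1, 0, 0]; [0, 0, 0]; [0, 0, 0]] (rows listed top to bottom)

image of 1: 1
image of cos x: 0
image of sin x: 0
each image's coordinates form column j of the matrix


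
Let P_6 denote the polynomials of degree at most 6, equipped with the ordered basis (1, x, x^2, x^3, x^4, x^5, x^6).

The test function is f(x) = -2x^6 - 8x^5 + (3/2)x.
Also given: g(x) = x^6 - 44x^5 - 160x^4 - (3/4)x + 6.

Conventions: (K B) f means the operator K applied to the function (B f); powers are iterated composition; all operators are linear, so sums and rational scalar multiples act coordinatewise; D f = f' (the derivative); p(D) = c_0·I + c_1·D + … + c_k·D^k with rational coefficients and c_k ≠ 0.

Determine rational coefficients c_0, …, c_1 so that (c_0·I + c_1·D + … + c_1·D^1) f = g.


c_0 = -1/2, c_1 = 4

D^0 f = -2x^6 - 8x^5 + (3/2)x
D^1 f = -12x^5 - 40x^4 + 3/2
matching coefficients of g against c_0 f + c_1 Df + … from the top degree down determines the c_i
solution: c_0 = -1/2, c_1 = 4


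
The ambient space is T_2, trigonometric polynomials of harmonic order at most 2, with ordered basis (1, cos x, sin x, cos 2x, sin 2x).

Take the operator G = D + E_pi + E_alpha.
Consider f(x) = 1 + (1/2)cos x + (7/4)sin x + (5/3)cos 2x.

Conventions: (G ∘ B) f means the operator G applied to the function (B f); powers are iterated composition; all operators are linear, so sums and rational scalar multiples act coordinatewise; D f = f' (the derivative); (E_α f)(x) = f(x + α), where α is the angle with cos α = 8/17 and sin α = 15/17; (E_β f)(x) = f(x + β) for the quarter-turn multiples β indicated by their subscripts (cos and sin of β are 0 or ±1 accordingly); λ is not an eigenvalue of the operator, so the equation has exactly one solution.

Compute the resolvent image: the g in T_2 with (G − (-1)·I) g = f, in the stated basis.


write g with unknown coordinates in the stated basis and equate coefficients in (G − (-1)·I) g = f
solving from the highest basis element down gives g = 1/3 - (13/16)cos x + (15/32)sin x + (695/2917)cos 2x + (4090/8751)sin 2x
check: G g = 2/3 + (21/16)cos x + (41/32)sin x + (12500/8751)cos 2x - (4090/8751)sin 2x
so G g − (-1)·g = 1 + (1/2)cos x + (7/4)sin x + (5/3)cos 2x = f ✓

the image equals g(x) = 1/3 - (13/16)cos x + (15/32)sin x + (695/2917)cos 2x + (4090/8751)sin 2x


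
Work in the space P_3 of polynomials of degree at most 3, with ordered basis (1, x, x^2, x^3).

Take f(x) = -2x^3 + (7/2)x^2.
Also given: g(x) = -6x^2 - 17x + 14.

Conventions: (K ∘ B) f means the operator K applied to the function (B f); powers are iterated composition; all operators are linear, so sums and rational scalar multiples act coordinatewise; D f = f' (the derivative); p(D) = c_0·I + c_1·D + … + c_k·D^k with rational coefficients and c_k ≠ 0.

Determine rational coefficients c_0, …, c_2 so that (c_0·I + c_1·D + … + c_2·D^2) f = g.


D^0 f = -2x^3 + (7/2)x^2
D^1 f = -6x^2 + 7x
D^2 f = -12x + 7
matching coefficients of g against c_0 f + c_1 Df + … from the top degree down determines the c_i
solution: c_0 = 0, c_1 = 1, c_2 = 2

p(D) = D + 2·D^2, i.e. c_0 = 0, c_1 = 1, c_2 = 2


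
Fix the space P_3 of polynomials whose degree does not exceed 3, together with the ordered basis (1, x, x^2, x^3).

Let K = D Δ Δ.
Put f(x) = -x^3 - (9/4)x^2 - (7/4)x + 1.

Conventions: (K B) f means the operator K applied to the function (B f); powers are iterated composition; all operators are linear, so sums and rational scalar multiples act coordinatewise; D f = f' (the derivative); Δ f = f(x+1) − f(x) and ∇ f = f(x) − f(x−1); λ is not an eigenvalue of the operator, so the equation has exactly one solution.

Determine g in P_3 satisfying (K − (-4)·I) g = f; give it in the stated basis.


the image equals g(x) = -(1/4)x^3 - (9/16)x^2 - (7/16)x + 5/8

write g with unknown coordinates in the stated basis and equate coefficients in (K − (-4)·I) g = f
solving from the highest basis element down gives g = -(1/4)x^3 - (9/16)x^2 - (7/16)x + 5/8
check: K g = -3/2
so K g − (-4)·g = -x^3 - (9/4)x^2 - (7/4)x + 1 = f ✓


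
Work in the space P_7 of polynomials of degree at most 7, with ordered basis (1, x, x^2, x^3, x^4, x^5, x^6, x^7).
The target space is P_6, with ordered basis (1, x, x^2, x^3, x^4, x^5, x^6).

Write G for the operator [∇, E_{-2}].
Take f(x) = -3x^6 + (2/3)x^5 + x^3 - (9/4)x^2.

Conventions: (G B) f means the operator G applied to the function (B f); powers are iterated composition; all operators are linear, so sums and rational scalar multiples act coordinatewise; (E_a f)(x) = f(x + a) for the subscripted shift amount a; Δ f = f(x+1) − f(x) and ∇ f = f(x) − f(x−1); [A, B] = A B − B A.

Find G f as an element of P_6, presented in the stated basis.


the image equals g(x) = 0

E_{-2} f = -3x^6 + (110/3)x^5 - (560/3)x^4 + (1523/3)x^3 - (9379/12)x^2 + (1951/3)x - 691/3
∇ E_{-2} f = -18x^5 + (685/3)x^4 - (3520/3)x^3 + (9164/3)x^2 - (24205/6)x + 25991/12
∇ f = -18x^5 + (145/3)x^4 - (200/3)x^3 + (164/3)x^2 - (173/6)x + 83/12
E_{-2} ∇ f = -18x^5 + (685/3)x^4 - (3520/3)x^3 + (9164/3)x^2 - (24205/6)x + 25991/12
[∇, E_{-2}] f = 0


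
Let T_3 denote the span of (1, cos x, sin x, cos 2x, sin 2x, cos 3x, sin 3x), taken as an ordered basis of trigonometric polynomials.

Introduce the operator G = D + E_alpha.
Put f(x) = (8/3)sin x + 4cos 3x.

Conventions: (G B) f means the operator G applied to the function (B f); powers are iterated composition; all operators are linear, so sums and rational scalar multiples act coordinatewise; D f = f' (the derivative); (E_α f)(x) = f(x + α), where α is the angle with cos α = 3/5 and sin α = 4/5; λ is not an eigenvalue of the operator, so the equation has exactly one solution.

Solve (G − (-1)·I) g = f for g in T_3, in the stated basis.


write g with unknown coordinates in the stated basis and equate coefficients in (G − (-1)·I) g = f
solving from the highest basis element down gives g = -(24/29)cos x + (64/87)sin x + (32/1405)cos 3x + (1676/1405)sin 3x
check: G g = (24/29)cos x + (56/29)sin x + (5588/1405)cos 3x - (1676/1405)sin 3x
so G g − (-1)·g = (8/3)sin x + 4cos 3x = f ✓

the result is g(x) = -(24/29)cos x + (64/87)sin x + (32/1405)cos 3x + (1676/1405)sin 3x


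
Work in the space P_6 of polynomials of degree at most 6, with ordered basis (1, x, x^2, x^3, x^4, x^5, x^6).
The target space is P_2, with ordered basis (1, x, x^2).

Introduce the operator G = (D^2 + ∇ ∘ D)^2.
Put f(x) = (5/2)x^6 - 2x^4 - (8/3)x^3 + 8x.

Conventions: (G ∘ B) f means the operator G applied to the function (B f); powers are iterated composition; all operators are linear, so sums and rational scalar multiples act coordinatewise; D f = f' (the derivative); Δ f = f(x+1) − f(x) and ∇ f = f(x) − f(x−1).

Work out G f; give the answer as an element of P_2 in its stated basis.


D f = 15x^5 - 8x^3 - 8x^2 + 8
D D f = 75x^4 - 24x^2 - 16x
D f = 15x^5 - 8x^3 - 8x^2 + 8
∇ D f = 75x^4 - 150x^3 + 126x^2 - 67x + 15
(D^2 + ∇ ∘ D) f = 150x^4 - 150x^3 + 102x^2 - 83x + 15
D (D^2 + ∇ ∘ D) f = 600x^3 - 450x^2 + 204x - 83
D D (D^2 + ∇ ∘ D) f = 1800x^2 - 900x + 204
D (D^2 + ∇ ∘ D) f = 600x^3 - 450x^2 + 204x - 83
∇ D (D^2 + ∇ ∘ D) f = 1800x^2 - 2700x + 1254
(D^2 + ∇ ∘ D) (D^2 + ∇ ∘ D) f = 3600x^2 - 3600x + 1458

the result is g(x) = 3600x^2 - 3600x + 1458


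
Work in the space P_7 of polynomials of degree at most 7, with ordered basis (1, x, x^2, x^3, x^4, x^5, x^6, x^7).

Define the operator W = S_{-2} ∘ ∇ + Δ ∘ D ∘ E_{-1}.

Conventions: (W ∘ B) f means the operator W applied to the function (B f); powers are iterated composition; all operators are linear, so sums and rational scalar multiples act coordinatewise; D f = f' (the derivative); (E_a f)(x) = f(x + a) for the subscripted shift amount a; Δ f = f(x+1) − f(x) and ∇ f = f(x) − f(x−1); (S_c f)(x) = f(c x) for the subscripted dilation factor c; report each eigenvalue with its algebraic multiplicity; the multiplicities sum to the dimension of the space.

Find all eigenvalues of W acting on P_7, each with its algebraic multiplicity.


λ = 0 (multiplicity 8)

image of 1: 0
image of x: 1
image of x^2: -4x + 1
image of x^3: 12x^2 + 12x - 2
image of x^4: -32x^3 - 12x^2 - 20x + 3
image of x^5: 80x^4 + 100x^3 + 10x^2 + 30x - 4
image of x^6: -192x^5 - 210x^4 - 220x^3 - 42x + 5
image of x^7: 448x^6 + 714x^5 + 455x^4 + 420x^3 - 21x^2 + 56x - 6
the matrix is upper triangular; its diagonal is (0, 0, 0, 0, 0, 0, 0, 0)
for a triangular matrix the eigenvalues are the diagonal entries, with algebraic multiplicity their repetition count


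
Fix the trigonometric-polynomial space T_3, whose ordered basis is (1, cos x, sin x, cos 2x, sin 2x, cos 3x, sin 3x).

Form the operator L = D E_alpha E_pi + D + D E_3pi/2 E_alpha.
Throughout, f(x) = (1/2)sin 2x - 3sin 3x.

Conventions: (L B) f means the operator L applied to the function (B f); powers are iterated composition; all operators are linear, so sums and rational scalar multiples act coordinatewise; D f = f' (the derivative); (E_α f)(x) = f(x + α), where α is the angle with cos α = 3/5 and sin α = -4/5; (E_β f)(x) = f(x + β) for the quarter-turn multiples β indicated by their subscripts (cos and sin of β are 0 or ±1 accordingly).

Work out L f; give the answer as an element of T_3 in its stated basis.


E_pi f = (1/2)sin 2x + 3sin 3x
E_alpha E_pi f = -(12/25)cos 2x - (7/50)sin 2x - (132/125)cos 3x - (351/125)sin 3x
D E_alpha E_pi f = -(7/25)cos 2x + (24/25)sin 2x - (1053/125)cos 3x + (396/125)sin 3x
D f = cos 2x - 9cos 3x
E_alpha f = -(12/25)cos 2x - (7/50)sin 2x + (132/125)cos 3x + (351/125)sin 3x
E_3pi/2 E_alpha f = (12/25)cos 2x + (7/50)sin 2x + (351/125)cos 3x - (132/125)sin 3x
D E_3pi/2 E_alpha f = (7/25)cos 2x - (24/25)sin 2x - (396/125)cos 3x - (1053/125)sin 3x
(D E_alpha E_pi + D + D E_3pi/2 E_alpha) f = cos 2x - (2574/125)cos 3x - (657/125)sin 3x

the result is g(x) = cos 2x - (2574/125)cos 3x - (657/125)sin 3x


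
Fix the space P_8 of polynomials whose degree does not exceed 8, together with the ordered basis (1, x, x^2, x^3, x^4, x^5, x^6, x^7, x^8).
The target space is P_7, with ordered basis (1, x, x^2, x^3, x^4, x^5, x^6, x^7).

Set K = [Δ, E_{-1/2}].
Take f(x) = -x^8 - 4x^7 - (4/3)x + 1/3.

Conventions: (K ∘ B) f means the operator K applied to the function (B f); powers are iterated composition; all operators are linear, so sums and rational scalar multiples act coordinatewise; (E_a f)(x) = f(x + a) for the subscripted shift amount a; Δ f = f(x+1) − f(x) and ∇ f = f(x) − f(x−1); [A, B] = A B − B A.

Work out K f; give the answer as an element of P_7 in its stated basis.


the result is g(x) = 0

E_{-1/2} f = -x^8 + 7x^6 - 14x^5 + (105/8)x^4 - 7x^3 + (35/16)x^2 - (41/24)x + 263/256
Δ E_{-1/2} f = -8x^7 - 28x^6 - 14x^5 - 35x^4 - (7/2)x^3 - (21/4)x^2 - (1/8)x - 67/48
Δ f = -8x^7 - 56x^6 - 140x^5 - 210x^4 - 196x^3 - 112x^2 - 36x - 19/3
E_{-1/2} Δ f = -8x^7 - 28x^6 - 14x^5 - 35x^4 - (7/2)x^3 - (21/4)x^2 - (1/8)x - 67/48
[Δ, E_{-1/2}] f = 0


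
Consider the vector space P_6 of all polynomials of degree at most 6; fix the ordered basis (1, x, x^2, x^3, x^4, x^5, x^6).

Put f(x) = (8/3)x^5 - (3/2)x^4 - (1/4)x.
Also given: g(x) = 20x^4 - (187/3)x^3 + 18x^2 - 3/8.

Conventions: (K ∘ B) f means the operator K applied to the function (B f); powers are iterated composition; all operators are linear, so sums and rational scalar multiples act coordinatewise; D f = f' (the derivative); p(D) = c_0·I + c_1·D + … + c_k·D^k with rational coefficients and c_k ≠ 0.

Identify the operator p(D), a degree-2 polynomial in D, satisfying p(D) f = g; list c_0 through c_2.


p(D) = (3/2)·D − D^2, i.e. c_0 = 0, c_1 = 3/2, c_2 = -1

D^0 f = (8/3)x^5 - (3/2)x^4 - (1/4)x
D^1 f = (40/3)x^4 - 6x^3 - 1/4
D^2 f = (160/3)x^3 - 18x^2
matching coefficients of g against c_0 f + c_1 Df + … from the top degree down determines the c_i
solution: c_0 = 0, c_1 = 3/2, c_2 = -1


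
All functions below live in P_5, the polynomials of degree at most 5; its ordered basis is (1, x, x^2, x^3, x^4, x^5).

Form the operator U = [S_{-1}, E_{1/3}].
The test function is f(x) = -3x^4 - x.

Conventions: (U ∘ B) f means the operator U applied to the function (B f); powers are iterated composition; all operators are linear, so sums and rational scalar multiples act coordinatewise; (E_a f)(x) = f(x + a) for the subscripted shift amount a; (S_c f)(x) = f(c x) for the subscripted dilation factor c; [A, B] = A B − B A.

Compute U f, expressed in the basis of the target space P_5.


E_{1/3} f = -3x^4 - 4x^3 - 2x^2 - (13/9)x - 10/27
S_{-1} E_{1/3} f = -3x^4 + 4x^3 - 2x^2 + (13/9)x - 10/27
S_{-1} f = -3x^4 + x
E_{1/3} S_{-1} f = -3x^4 - 4x^3 - 2x^2 + (5/9)x + 8/27
[S_{-1}, E_{1/3}] f = 8x^3 + (8/9)x - 2/3

g(x) = 8x^3 + (8/9)x - 2/3
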